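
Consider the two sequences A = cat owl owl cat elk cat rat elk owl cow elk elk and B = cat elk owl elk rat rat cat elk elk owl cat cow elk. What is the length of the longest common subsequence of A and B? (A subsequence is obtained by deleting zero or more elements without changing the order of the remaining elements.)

A longest common subsequence is cat, owl, cat, elk, elk, owl, cow, elk (length 8); the LCS DP confirms no longer common subsequence exists.

8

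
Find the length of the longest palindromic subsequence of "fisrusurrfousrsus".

Using dp[i][j] = 2 + dp[i+1][j−1] if the ends match, else max(dp[i+1][j], dp[i][j−1]):
dp[1][17] = 10. A witness is susurrusus at positions 3,5,6,7,8,9,12,15,16,17.

10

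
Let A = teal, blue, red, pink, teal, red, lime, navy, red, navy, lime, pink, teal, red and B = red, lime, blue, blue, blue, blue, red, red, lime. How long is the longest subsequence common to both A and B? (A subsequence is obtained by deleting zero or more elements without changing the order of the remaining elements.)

4

Backtracking the LCS table gives one alignment: blue (A2,B6) → red (A6,B7) → red (A9,B8) → lime (A11,B9).
So the longest common subsequence has length 4.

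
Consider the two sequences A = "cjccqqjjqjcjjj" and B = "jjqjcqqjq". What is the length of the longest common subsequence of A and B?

6

A longest common subsequence is jcqqjq (length 6); the LCS DP confirms no longer common subsequence exists.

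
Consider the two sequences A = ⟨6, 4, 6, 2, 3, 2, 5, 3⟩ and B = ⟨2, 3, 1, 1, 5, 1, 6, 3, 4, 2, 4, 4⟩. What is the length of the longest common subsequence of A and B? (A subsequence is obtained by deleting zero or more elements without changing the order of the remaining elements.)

4

A longest common subsequence is 2, 3, 5, 3 (length 4); the LCS DP confirms no longer common subsequence exists.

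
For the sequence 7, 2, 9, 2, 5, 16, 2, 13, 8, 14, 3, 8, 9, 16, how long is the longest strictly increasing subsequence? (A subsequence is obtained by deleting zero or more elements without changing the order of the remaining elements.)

Let dp[i] be the longest increasing subsequence ending at position i. Then dp = [1, 1, 2, 1, 2, 3, 1, 3, 3, 4, 2, 3, 4, 5].
The maximum is 5; one witness is 7, 9, 13, 14, 16 at positions 1,3,8,10,14.

5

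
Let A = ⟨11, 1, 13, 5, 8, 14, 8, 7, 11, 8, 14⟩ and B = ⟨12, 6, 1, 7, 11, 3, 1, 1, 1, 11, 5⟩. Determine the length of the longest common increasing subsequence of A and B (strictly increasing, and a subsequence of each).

3

For each value that appears in both, track the longest common increasing run ending there.
The best achievable length is 3; one witness is 1, 7, 11 (A-positions 2,8,9, B-positions 3,4,5).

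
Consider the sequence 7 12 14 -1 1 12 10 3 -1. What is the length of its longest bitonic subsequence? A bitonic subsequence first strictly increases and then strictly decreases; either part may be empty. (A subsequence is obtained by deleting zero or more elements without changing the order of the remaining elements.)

Let inc[i] be the LIS ending at i and dec[i] the longest strictly decreasing subsequence starting at i. inc = [1, 2, 3, 1, 2, 3, 3, 3, 1], dec = [3, 4, 5, 1, 2, 4, 3, 2, 1].
max_i inc[i]+dec[i]−1 = 7, with one witness 7, 12, 14, 12, 10, 3, -1.

7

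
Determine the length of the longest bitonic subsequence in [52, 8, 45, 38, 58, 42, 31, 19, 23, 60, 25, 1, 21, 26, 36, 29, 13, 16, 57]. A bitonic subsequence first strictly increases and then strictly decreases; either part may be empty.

One longest bitonic subsequence is 8, 45, 58, 42, 31, 25, 21, 16 (positions 2,3,5,6,7,11,13,18): it rises to 58 then falls. Length 8 is optimal.

8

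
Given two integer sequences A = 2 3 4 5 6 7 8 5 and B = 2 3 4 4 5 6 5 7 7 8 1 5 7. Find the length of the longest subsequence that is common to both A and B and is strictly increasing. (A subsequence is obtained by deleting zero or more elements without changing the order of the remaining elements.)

7

A longest common strictly increasing subsequence is 2, 3, 4, 5, 6, 7, 8 (length 7); it appears in order in both A and B, and no longer such subsequence exists.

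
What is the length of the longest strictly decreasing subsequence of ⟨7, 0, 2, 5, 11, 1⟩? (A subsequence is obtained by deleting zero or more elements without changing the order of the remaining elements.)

3

Let dp[i] be the longest decreasing subsequence ending at position i. Then dp = [1, 2, 2, 2, 1, 3].
The maximum is 3; one witness is 7, 2, 1 at positions 1,3,6.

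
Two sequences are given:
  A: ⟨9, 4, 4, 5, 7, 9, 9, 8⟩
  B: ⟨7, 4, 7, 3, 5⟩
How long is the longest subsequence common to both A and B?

A longest common subsequence is 4, 5 (length 2); the LCS DP confirms no longer common subsequence exists.

2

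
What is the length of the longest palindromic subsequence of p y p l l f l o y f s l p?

7

One longest palindromic subsequence is plfyflp (positions 1,4,6,9,10,12,13); it reads the same forward and backward, and the interval DP gives dp[1][13] = 7.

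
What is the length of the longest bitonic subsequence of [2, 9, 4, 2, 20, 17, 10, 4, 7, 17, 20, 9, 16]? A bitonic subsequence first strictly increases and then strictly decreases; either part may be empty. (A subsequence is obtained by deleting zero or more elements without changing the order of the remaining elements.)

One longest bitonic subsequence is 2, 9, 20, 17, 10, 9 (positions 1,2,5,6,7,12): it rises to 20 then falls. Length 6 is optimal.

6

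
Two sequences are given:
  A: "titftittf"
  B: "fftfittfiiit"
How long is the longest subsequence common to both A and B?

6

Backtracking the LCS table gives one alignment: t (A1,B3) → i (A2,B5) → t (A3,B7) → f (A4,B8) → i (A6,B11) → t (A8,B12).
So the longest common subsequence has length 6.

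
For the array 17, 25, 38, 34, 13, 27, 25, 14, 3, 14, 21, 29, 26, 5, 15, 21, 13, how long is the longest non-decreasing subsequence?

5

One longest non-decreasing subsequence is 13, 14, 14, 21, 29 (positions 5,8,10,11,12), of length 5; no longer one exists.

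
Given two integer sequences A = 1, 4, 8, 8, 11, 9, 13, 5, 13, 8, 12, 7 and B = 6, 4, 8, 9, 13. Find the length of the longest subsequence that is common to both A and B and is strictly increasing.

For each value that appears in both, track the longest common increasing run ending there.
The best achievable length is 4; one witness is 4, 8, 9, 13 (A-positions 2,3,6,7, B-positions 2,3,4,5).

4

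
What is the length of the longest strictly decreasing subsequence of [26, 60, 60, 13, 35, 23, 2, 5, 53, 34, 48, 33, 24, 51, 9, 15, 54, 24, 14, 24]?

Scanning left to right, the best length ending at each element is: 26→1, 60→1, 60→1, 13→2, 35→2, 23→3, 2→4, 5→4, 53→2, 34→3, 48→3, 33→4, 24→5, 51→3, 9→6, 15→6, 54→2, 24→5, 14→7, 24→5.
So the longest decreasing subsequence has length 7, e.g. 60, 35, 34, 33, 24, 15, 14.

7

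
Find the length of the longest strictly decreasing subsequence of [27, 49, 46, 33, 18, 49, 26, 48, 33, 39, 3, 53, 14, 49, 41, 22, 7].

6

Let dp[i] be the longest decreasing subsequence ending at position i. Then dp = [1, 1, 2, 3, 4, 1, 4, 2, 3, 3, 5, 1, 5, 2, 3, 5, 6].
The maximum is 6; one witness is 49, 46, 33, 18, 14, 7 at positions 2,3,4,5,13,17.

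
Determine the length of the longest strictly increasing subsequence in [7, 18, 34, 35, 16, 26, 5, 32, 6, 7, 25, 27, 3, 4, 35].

6

Let dp[i] be the longest increasing subsequence ending at position i. Then dp = [1, 2, 3, 4, 2, 3, 1, 4, 2, 3, 4, 5, 1, 2, 6].
The maximum is 6; one witness is 5, 6, 7, 25, 27, 35 at positions 7,9,10,11,12,15.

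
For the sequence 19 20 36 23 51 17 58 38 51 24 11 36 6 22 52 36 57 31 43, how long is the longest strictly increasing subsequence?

One longest increasing subsequence is 19, 20, 36, 38, 51, 52, 57 (positions 1,2,3,8,9,15,17), of length 7; no longer one exists.

7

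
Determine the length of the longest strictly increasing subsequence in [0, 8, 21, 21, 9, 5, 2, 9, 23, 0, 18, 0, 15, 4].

4

Let dp[i] be the longest increasing subsequence ending at position i. Then dp = [1, 2, 3, 3, 3, 2, 2, 3, 4, 1, 4, 1, 4, 3].
The maximum is 4; one witness is 0, 8, 21, 23 at positions 1,2,3,9.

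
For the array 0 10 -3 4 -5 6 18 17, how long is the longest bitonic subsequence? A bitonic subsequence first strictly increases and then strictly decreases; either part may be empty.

5

Let inc[i] be the LIS ending at i and dec[i] the longest strictly decreasing subsequence starting at i. inc = [1, 2, 1, 2, 1, 3, 4, 4], dec = [3, 3, 2, 2, 1, 1, 2, 1].
max_i inc[i]+dec[i]−1 = 5, with one witness 0, 4, 6, 18, 17.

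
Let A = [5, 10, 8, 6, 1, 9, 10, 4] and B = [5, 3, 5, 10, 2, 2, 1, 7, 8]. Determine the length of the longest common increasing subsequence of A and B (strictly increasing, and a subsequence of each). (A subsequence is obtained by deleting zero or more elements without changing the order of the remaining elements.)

A longest common strictly increasing subsequence is 5, 10 (length 2); it appears in order in both A and B, and no longer such subsequence exists.

2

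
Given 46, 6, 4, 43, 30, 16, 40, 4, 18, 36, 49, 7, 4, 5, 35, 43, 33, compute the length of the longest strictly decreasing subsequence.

6

Scanning left to right, the best length ending at each element is: 46→1, 6→2, 4→3, 43→2, 30→3, 16→4, 40→3, 4→5, 18→4, 36→4, 49→1, 7→5, 4→6, 5→6, 35→5, 43→2, 33→6.
So the longest decreasing subsequence has length 6, e.g. 46, 43, 30, 16, 7, 4.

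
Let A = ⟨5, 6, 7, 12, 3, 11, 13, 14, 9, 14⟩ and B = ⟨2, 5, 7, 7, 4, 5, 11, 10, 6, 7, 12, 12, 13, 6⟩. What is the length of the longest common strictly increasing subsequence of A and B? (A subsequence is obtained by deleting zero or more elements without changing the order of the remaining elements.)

5

A longest common strictly increasing subsequence is 5, 6, 7, 12, 13 (length 5); it appears in order in both A and B, and no longer such subsequence exists.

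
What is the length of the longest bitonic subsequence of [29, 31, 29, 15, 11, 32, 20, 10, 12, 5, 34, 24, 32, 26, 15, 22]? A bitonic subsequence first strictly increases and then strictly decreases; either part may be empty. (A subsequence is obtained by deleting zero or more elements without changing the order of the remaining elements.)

7

Let inc[i] be the LIS ending at i and dec[i] the longest strictly decreasing subsequence starting at i. inc = [1, 2, 1, 1, 1, 3, 2, 1, 2, 1, 4, 3, 4, 4, 3, 4], dec = [5, 6, 5, 4, 3, 4, 3, 2, 2, 1, 4, 2, 3, 2, 1, 1].
max_i inc[i]+dec[i]−1 = 7, with one witness 29, 31, 29, 15, 11, 10, 5.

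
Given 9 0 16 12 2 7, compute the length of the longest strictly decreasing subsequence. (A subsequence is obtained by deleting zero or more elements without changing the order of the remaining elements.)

3

One longest decreasing subsequence is 16, 12, 2 (positions 3,4,5), of length 3; no longer one exists.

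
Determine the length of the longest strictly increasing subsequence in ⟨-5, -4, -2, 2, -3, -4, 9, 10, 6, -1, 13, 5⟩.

Let dp[i] be the longest increasing subsequence ending at position i. Then dp = [1, 2, 3, 4, 3, 2, 5, 6, 5, 4, 7, 5].
The maximum is 7; one witness is -5, -4, -2, 2, 9, 10, 13 at positions 1,2,3,4,7,8,11.

7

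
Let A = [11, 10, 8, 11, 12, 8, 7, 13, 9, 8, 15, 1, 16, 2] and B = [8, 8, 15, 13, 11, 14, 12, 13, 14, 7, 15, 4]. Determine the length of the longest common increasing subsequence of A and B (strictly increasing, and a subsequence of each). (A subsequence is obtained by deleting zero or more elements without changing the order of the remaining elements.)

For each value that appears in both, track the longest common increasing run ending there.
The best achievable length is 5; one witness is 8, 11, 12, 13, 15 (A-positions 3,4,5,8,11, B-positions 1,5,7,8,11).

5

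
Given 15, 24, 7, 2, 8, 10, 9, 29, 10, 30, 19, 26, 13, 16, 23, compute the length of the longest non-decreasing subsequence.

Scanning left to right, the best length ending at each element is: 15→1, 24→2, 7→1, 2→1, 8→2, 10→3, 9→3, 29→4, 10→4, 30→5, 19→5, 26→6, 13→5, 16→6, 23→7.
So the longest non-decreasing subsequence has length 7, e.g. 7, 8, 10, 10, 13, 16, 23.

7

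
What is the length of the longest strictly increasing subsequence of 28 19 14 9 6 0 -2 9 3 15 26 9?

One longest increasing subsequence is 6, 9, 15, 26 (positions 5,8,10,11), of length 4; no longer one exists.

4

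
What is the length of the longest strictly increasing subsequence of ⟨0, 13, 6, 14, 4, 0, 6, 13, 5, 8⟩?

One longest increasing subsequence is 0, 4, 6, 13 (positions 1,5,7,8), of length 4; no longer one exists.

4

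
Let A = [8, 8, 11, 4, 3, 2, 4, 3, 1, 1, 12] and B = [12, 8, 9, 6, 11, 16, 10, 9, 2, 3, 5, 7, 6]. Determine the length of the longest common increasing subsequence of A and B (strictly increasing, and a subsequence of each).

For each value that appears in both, track the longest common increasing run ending there.
The best achievable length is 2; one witness is 8, 11 (A-positions 1,3, B-positions 2,5).

2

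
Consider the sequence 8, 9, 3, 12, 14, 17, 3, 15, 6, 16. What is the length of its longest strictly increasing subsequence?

6

Let dp[i] be the longest increasing subsequence ending at position i. Then dp = [1, 2, 1, 3, 4, 5, 1, 5, 2, 6].
The maximum is 6; one witness is 8, 9, 12, 14, 15, 16 at positions 1,2,4,5,8,10.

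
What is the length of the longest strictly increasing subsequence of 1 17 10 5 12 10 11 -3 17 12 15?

6

One longest increasing subsequence is 1, 5, 10, 11, 12, 15 (positions 1,4,6,7,10,11), of length 6; no longer one exists.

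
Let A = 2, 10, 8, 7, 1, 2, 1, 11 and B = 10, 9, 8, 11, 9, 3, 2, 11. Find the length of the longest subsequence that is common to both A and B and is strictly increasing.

A longest common strictly increasing subsequence is 10, 11 (length 2); it appears in order in both A and B, and no longer such subsequence exists.

2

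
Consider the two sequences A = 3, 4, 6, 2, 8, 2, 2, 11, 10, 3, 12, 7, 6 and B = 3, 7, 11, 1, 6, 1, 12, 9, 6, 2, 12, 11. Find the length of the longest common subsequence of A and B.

4

A longest common subsequence is 3, 6, 2, 11 (length 4); the LCS DP confirms no longer common subsequence exists.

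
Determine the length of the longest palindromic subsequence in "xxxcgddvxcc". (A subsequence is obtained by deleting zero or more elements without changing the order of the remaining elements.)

4

One longest palindromic subsequence is cddc (positions 4,6,7,11); it reads the same forward and backward, and the interval DP gives dp[1][11] = 4.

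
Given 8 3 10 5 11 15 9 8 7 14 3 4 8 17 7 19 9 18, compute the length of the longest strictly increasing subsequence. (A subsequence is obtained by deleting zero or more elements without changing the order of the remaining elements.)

Let dp[i] be the longest increasing subsequence ending at position i. Then dp = [1, 1, 2, 2, 3, 4, 3, 3, 3, 4, 1, 2, 4, 5, 3, 6, 5, 6].
The maximum is 6; one witness is 8, 10, 11, 15, 17, 19 at positions 1,3,5,6,14,16.

6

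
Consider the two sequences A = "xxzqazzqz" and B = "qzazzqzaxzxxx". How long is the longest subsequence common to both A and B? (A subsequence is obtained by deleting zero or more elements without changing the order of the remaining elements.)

6

Backtracking the LCS table gives one alignment: z (A3,B2) → a (A5,B3) → z (A6,B4) → z (A7,B5) → q (A8,B6) → z (A9,B10).
So the longest common subsequence has length 6.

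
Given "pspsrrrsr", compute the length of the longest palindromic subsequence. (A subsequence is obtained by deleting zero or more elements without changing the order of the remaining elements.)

5

One longest palindromic subsequence is srrrs (positions 4,5,6,7,8); it reads the same forward and backward, and the interval DP gives dp[1][9] = 5.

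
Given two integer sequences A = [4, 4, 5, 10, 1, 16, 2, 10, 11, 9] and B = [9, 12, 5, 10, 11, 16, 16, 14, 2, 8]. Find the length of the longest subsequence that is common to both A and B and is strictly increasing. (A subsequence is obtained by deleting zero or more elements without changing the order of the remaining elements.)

3

A longest common strictly increasing subsequence is 5, 10, 11 (length 3); it appears in order in both A and B, and no longer such subsequence exists.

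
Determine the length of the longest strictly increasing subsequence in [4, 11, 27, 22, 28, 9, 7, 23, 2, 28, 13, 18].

Let dp[i] be the longest increasing subsequence ending at position i. Then dp = [1, 2, 3, 3, 4, 2, 2, 4, 1, 5, 3, 4].
The maximum is 5; one witness is 4, 11, 22, 23, 28 at positions 1,2,4,8,10.

5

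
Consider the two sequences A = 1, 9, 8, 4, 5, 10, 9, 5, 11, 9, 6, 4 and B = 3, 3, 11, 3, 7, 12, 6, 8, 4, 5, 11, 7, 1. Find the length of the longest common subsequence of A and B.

4

Backtracking the LCS table gives one alignment: 8 (A3,B8) → 4 (A4,B9) → 5 (A8,B10) → 11 (A9,B11).
So the longest common subsequence has length 4.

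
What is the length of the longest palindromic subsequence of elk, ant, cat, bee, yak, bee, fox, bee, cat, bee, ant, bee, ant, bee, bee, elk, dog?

Using dp[i][j] = 2 + dp[i+1][j−1] if the ends match, else max(dp[i+1][j], dp[i][j−1]):
dp[1][17] = 9. A witness is elk bee bee ant bee ant bee bee elk at positions 1,4,6,11,12,13,14,15,16.

9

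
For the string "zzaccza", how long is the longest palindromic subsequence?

4

One longest palindromic subsequence is acca (positions 3,4,5,7); it reads the same forward and backward, and the interval DP gives dp[1][7] = 4.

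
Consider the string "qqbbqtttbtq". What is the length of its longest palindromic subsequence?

7

Using dp[i][j] = 2 + dp[i+1][j−1] if the ends match, else max(dp[i+1][j], dp[i][j−1]):
dp[1][11] = 7. A witness is qbtttbq at positions 1,4,6,7,8,9,11.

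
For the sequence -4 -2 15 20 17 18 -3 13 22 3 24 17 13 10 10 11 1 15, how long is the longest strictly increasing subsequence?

Scanning left to right, the best length ending at each element is: -4→1, -2→2, 15→3, 20→4, 17→4, 18→5, -3→2, 13→3, 22→6, 3→3, 24→7, 17→4, 13→4, 10→4, 10→4, 11→5, 1→3, 15→6.
So the longest increasing subsequence has length 7, e.g. -4, -2, 15, 17, 18, 22, 24.

7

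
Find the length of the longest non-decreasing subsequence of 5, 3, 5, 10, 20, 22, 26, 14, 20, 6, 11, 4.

6

Let dp[i] be the longest non-decreasing subsequence ending at position i. Then dp = [1, 1, 2, 3, 4, 5, 6, 4, 5, 3, 4, 2].
The maximum is 6; one witness is 5, 5, 10, 20, 22, 26 at positions 1,3,4,5,6,7.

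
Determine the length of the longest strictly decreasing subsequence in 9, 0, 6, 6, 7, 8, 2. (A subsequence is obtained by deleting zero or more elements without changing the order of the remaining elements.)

Let dp[i] be the longest decreasing subsequence ending at position i. Then dp = [1, 2, 2, 2, 2, 2, 3].
The maximum is 3; one witness is 9, 6, 2 at positions 1,3,7.

3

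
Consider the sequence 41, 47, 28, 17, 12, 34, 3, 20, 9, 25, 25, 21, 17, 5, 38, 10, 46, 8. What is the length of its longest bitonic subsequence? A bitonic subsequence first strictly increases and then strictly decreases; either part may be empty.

8

Let inc[i] be the LIS ending at i and dec[i] the longest strictly decreasing subsequence starting at i. inc = [1, 2, 1, 1, 1, 2, 1, 2, 2, 3, 3, 3, 3, 2, 4, 3, 5, 3], dec = [7, 7, 6, 4, 3, 6, 1, 4, 2, 5, 5, 4, 3, 1, 3, 2, 2, 1].
max_i inc[i]+dec[i]−1 = 8, with one witness 41, 47, 34, 25, 21, 17, 10, 8.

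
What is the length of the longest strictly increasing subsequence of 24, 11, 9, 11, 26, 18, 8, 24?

Let dp[i] be the longest increasing subsequence ending at position i. Then dp = [1, 1, 1, 2, 3, 3, 1, 4].
The maximum is 4; one witness is 9, 11, 18, 24 at positions 3,4,6,8.

4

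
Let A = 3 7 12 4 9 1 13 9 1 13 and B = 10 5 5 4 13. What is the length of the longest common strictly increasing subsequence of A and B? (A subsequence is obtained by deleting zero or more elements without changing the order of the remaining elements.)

A longest common strictly increasing subsequence is 4, 13 (length 2); it appears in order in both A and B, and no longer such subsequence exists.

2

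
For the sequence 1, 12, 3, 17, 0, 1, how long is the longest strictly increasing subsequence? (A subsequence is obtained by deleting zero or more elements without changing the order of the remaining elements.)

Scanning left to right, the best length ending at each element is: 1→1, 12→2, 3→2, 17→3, 0→1, 1→2.
So the longest increasing subsequence has length 3, e.g. 1, 12, 17.

3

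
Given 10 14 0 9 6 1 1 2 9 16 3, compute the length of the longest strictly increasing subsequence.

One longest increasing subsequence is 0, 1, 2, 9, 16 (positions 3,6,8,9,10), of length 5; no longer one exists.

5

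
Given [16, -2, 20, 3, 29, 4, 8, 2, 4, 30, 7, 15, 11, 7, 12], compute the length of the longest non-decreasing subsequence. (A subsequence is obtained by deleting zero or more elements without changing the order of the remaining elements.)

Scanning left to right, the best length ending at each element is: 16→1, -2→1, 20→2, 3→2, 29→3, 4→3, 8→4, 2→2, 4→4, 30→5, 7→5, 15→6, 11→6, 7→6, 12→7.
So the longest non-decreasing subsequence has length 7, e.g. -2, 3, 4, 4, 7, 11, 12.

7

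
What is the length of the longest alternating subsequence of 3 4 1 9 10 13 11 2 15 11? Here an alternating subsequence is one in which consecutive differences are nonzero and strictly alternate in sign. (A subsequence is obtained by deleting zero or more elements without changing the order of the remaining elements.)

Track the best alternating length ending on an up-step vs a down-step at each position: up/down = 1/1, 2/1, 1/3, 4/1, 4/1, 4/1, 4/5, 4/5, 6/1, 6/7.
The maximum over both is 7; one such subsequence is 3, 4, 1, 13, 11, 15, 11.

7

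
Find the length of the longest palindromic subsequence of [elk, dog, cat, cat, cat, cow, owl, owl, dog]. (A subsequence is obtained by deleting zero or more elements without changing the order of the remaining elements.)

One longest palindromic subsequence is dog cat cat cat dog (positions 2,3,4,5,9); it reads the same forward and backward, and the interval DP gives dp[1][9] = 5.

5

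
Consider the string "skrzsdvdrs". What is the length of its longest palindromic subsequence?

Using dp[i][j] = 2 + dp[i+1][j−1] if the ends match, else max(dp[i+1][j], dp[i][j−1]):
dp[1][10] = 7. A witness is srdvdrs at positions 1,3,6,7,8,9,10.

7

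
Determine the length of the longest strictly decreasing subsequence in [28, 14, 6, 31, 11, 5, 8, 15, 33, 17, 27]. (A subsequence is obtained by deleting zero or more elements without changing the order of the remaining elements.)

Scanning left to right, the best length ending at each element is: 28→1, 14→2, 6→3, 31→1, 11→3, 5→4, 8→4, 15→2, 33→1, 17→2, 27→2.
So the longest decreasing subsequence has length 4, e.g. 28, 14, 6, 5.

4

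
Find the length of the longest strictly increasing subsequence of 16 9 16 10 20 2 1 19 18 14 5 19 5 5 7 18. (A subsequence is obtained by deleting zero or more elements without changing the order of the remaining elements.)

4

One longest increasing subsequence is 9, 16, 18, 19 (positions 2,3,9,12), of length 4; no longer one exists.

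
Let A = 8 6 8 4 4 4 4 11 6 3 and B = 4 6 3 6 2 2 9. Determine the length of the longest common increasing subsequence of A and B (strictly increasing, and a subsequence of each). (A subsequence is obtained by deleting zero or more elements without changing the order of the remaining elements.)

A longest common strictly increasing subsequence is 4, 6 (length 2); it appears in order in both A and B, and no longer such subsequence exists.

2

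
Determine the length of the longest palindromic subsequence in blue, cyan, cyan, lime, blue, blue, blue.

4

Using dp[i][j] = 2 + dp[i+1][j−1] if the ends match, else max(dp[i+1][j], dp[i][j−1]):
dp[1][7] = 4. A witness is blue blue blue blue at positions 1,5,6,7.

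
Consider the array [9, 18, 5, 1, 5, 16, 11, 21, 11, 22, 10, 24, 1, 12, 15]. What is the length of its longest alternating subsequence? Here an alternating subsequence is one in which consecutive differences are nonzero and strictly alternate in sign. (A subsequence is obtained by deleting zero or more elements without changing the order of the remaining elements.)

A longest alternating subsequence is 9, 18, 5, 16, 11, 21, 11, 22, 10, 24, 1, 12 (positions 1,2,3,6,7,8,9,10,11,12,13,14); its 11 consecutive differences strictly alternate in sign, and length 12 is optimal.

12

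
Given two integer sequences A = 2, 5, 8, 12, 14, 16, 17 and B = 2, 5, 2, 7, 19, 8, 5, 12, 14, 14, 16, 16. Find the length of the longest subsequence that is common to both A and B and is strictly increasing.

6

For each value that appears in both, track the longest common increasing run ending there.
The best achievable length is 6; one witness is 2, 5, 8, 12, 14, 16 (A-positions 1,2,3,4,5,6, B-positions 1,2,6,8,9,11).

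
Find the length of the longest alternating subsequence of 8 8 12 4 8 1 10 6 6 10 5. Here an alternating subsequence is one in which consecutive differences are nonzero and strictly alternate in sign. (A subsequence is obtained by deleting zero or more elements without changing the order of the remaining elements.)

9

Track the best alternating length ending on an up-step vs a down-step at each position: up/down = 1/1, 1/1, 2/1, 1/3, 4/3, 1/5, 6/3, 6/7, 6/7, 8/3, 6/9.
The maximum over both is 9; one such subsequence is 8, 12, 4, 8, 1, 10, 6, 10, 5.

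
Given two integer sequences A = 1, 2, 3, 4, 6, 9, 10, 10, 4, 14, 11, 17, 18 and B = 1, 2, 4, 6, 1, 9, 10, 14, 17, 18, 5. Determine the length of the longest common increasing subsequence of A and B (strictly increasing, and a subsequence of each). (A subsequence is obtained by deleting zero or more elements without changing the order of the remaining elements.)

9

For each value that appears in both, track the longest common increasing run ending there.
The best achievable length is 9; one witness is 1, 2, 4, 6, 9, 10, 14, 17, 18 (A-positions 1,2,4,5,6,7,10,12,13, B-positions 1,2,3,4,6,7,8,9,10).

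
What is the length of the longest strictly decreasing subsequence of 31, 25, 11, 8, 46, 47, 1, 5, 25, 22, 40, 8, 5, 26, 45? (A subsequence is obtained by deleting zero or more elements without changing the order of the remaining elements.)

Let dp[i] be the longest decreasing subsequence ending at position i. Then dp = [1, 2, 3, 4, 1, 1, 5, 5, 2, 3, 2, 4, 5, 3, 2].
The maximum is 5; one witness is 31, 25, 11, 8, 1 at positions 1,2,3,4,7.

5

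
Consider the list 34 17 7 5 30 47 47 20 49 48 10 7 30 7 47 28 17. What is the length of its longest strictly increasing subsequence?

4

One longest increasing subsequence is 17, 30, 47, 49 (positions 2,5,6,9), of length 4; no longer one exists.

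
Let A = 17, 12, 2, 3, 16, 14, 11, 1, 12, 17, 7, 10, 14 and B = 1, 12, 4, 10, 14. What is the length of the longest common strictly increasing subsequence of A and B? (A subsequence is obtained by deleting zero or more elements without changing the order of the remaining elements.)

A longest common strictly increasing subsequence is 1, 12, 14 (length 3); it appears in order in both A and B, and no longer such subsequence exists.

3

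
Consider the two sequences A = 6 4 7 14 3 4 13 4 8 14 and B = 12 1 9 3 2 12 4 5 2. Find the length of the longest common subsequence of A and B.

2

Backtracking the LCS table gives one alignment: 3 (A5,B4) → 4 (A6,B7).
So the longest common subsequence has length 2.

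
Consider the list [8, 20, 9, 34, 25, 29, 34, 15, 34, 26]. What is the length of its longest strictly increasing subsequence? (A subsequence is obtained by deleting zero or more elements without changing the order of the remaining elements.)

Scanning left to right, the best length ending at each element is: 8→1, 20→2, 9→2, 34→3, 25→3, 29→4, 34→5, 15→3, 34→5, 26→4.
So the longest increasing subsequence has length 5, e.g. 8, 20, 25, 29, 34.

5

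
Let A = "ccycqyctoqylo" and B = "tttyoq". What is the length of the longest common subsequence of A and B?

A longest common subsequence is yoq (length 3); the LCS DP confirms no longer common subsequence exists.

3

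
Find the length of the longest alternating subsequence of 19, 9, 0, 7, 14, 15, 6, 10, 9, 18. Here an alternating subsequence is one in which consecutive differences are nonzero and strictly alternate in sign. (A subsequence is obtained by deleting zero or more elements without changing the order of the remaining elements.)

7

A longest alternating subsequence is 19, 0, 7, 6, 10, 9, 18 (positions 1,3,4,7,8,9,10); its 6 consecutive differences strictly alternate in sign, and length 7 is optimal.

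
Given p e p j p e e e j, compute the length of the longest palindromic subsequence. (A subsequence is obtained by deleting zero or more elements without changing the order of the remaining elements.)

One longest palindromic subsequence is jeeej (positions 4,6,7,8,9); it reads the same forward and backward, and the interval DP gives dp[1][9] = 5.

5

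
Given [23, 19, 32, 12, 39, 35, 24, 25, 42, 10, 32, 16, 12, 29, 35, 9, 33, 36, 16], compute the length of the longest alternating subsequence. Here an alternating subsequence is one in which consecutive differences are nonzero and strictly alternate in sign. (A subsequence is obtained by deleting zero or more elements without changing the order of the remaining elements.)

14

A longest alternating subsequence is 23, 19, 32, 12, 39, 24, 25, 10, 32, 16, 29, 9, 33, 16 (positions 1,2,3,4,5,7,8,10,11,12,14,16,17,19); its 13 consecutive differences strictly alternate in sign, and length 14 is optimal.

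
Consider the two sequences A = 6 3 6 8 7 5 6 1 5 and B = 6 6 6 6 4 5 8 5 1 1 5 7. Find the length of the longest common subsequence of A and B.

6

A longest common subsequence is 6, 6, 8, 5, 1, 5 (length 6); the LCS DP confirms no longer common subsequence exists.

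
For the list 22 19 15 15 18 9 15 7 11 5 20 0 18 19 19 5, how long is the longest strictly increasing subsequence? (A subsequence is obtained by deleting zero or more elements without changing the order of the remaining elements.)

Let dp[i] be the longest increasing subsequence ending at position i. Then dp = [1, 1, 1, 1, 2, 1, 2, 1, 2, 1, 3, 1, 3, 4, 4, 2].
The maximum is 4; one witness is 9, 15, 18, 19 at positions 6,7,13,14.

4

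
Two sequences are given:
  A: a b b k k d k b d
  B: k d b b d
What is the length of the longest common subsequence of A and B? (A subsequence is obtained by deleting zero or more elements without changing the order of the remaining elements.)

Backtracking the LCS table gives one alignment: k (A5,B1) → d (A6,B2) → b (A8,B4) → d (A9,B5).
So the longest common subsequence has length 4.

4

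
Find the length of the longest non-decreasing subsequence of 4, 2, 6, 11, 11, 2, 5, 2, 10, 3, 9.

Let dp[i] be the longest non-decreasing subsequence ending at position i. Then dp = [1, 1, 2, 3, 4, 2, 3, 3, 4, 4, 5].
The maximum is 5; one witness is 2, 2, 2, 3, 9 at positions 2,6,8,10,11.

5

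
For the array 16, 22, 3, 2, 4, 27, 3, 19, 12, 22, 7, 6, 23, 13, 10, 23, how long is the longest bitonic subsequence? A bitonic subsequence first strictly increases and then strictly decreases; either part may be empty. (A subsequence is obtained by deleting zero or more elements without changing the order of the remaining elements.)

One longest bitonic subsequence is 16, 22, 27, 19, 12, 7, 6 (positions 1,2,6,8,9,11,12): it rises to 27 then falls. Length 7 is optimal.

7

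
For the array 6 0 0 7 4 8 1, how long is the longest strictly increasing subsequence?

3

Let dp[i] be the longest increasing subsequence ending at position i. Then dp = [1, 1, 1, 2, 2, 3, 2].
The maximum is 3; one witness is 6, 7, 8 at positions 1,4,6.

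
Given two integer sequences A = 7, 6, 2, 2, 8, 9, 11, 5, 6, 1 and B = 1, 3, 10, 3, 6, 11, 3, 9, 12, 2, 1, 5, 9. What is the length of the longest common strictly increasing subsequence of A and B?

A longest common strictly increasing subsequence is 6, 11 (length 2); it appears in order in both A and B, and no longer such subsequence exists.

2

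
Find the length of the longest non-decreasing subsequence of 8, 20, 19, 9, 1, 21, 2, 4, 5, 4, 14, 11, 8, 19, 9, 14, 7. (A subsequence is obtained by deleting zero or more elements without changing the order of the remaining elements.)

7

Scanning left to right, the best length ending at each element is: 8→1, 20→2, 19→2, 9→2, 1→1, 21→3, 2→2, 4→3, 5→4, 4→4, 14→5, 11→5, 8→5, 19→6, 9→6, 14→7, 7→5.
So the longest non-decreasing subsequence has length 7, e.g. 1, 2, 4, 5, 8, 9, 14.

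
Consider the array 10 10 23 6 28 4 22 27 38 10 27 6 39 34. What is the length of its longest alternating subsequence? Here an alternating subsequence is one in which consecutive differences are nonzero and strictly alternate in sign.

11

A longest alternating subsequence is 10, 23, 6, 28, 4, 22, 10, 27, 6, 39, 34 (positions 1,3,4,5,6,7,10,11,12,13,14); its 10 consecutive differences strictly alternate in sign, and length 11 is optimal.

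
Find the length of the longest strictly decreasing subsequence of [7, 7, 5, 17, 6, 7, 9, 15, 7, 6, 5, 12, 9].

5

One longest decreasing subsequence is 17, 9, 7, 6, 5 (positions 4,7,9,10,11), of length 5; no longer one exists.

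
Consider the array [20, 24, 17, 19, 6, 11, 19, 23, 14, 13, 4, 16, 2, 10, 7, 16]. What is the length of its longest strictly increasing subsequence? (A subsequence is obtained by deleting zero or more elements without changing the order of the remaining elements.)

4

Scanning left to right, the best length ending at each element is: 20→1, 24→2, 17→1, 19→2, 6→1, 11→2, 19→3, 23→4, 14→3, 13→3, 4→1, 16→4, 2→1, 10→2, 7→2, 16→4.
So the longest increasing subsequence has length 4, e.g. 6, 11, 19, 23.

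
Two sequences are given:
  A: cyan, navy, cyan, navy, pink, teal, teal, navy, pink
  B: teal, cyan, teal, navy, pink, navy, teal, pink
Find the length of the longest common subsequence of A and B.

5

Backtracking the LCS table gives one alignment: cyan (A1,B2) → navy (A2,B4) → navy (A4,B6) → teal (A7,B7) → pink (A9,B8).
So the longest common subsequence has length 5.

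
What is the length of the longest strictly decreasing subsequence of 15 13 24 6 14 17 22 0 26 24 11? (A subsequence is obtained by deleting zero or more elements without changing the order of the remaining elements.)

One longest decreasing subsequence is 15, 13, 6, 0 (positions 1,2,4,8), of length 4; no longer one exists.

4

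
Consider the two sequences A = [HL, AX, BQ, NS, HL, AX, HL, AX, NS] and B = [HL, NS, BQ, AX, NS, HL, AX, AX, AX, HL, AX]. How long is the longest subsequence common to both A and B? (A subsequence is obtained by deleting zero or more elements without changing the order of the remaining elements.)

Backtracking the LCS table gives one alignment: HL (A1,B1) → AX (A2,B4) → NS (A4,B5) → HL (A5,B6) → AX (A6,B9) → HL (A7,B10) → AX (A8,B11).
So the longest common subsequence has length 7.

7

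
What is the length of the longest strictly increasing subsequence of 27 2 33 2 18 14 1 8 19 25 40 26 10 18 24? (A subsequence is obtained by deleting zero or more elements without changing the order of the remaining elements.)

Scanning left to right, the best length ending at each element is: 27→1, 2→1, 33→2, 2→1, 18→2, 14→2, 1→1, 8→2, 19→3, 25→4, 40→5, 26→5, 10→3, 18→4, 24→5.
So the longest increasing subsequence has length 5, e.g. 2, 18, 19, 25, 40.

5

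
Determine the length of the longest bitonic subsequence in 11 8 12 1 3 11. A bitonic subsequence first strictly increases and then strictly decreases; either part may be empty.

3

One longest bitonic subsequence is 11, 8, 3 (positions 1,2,5): it rises to 11 then falls. Length 3 is optimal.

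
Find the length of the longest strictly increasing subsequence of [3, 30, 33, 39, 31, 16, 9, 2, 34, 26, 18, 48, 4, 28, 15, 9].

Scanning left to right, the best length ending at each element is: 3→1, 30→2, 33→3, 39→4, 31→3, 16→2, 9→2, 2→1, 34→4, 26→3, 18→3, 48→5, 4→2, 28→4, 15→3, 9→3.
So the longest increasing subsequence has length 5, e.g. 3, 30, 33, 39, 48.

5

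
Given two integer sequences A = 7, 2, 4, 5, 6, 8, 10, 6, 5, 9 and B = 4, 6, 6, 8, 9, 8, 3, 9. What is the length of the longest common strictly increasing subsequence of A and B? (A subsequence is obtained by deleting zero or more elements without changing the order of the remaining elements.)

4

A longest common strictly increasing subsequence is 4, 6, 8, 9 (length 4); it appears in order in both A and B, and no longer such subsequence exists.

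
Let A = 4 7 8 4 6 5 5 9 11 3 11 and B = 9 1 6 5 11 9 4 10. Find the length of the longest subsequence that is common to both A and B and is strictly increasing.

For each value that appears in both, track the longest common increasing run ending there.
The best achievable length is 2; one witness is 9, 11 (A-positions 8,9, B-positions 1,5).

2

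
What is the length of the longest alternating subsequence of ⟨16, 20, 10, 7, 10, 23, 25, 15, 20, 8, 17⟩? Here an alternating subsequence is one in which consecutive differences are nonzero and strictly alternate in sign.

A longest alternating subsequence is 16, 20, 10, 23, 15, 20, 8, 17 (positions 1,2,3,6,8,9,10,11); its 7 consecutive differences strictly alternate in sign, and length 8 is optimal.

8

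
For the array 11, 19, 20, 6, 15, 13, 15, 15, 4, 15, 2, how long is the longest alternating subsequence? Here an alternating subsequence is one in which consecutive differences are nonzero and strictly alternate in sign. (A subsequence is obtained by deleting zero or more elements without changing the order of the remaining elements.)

9

A longest alternating subsequence is 11, 19, 6, 15, 13, 15, 4, 15, 2 (positions 1,2,4,5,6,7,9,10,11); its 8 consecutive differences strictly alternate in sign, and length 9 is optimal.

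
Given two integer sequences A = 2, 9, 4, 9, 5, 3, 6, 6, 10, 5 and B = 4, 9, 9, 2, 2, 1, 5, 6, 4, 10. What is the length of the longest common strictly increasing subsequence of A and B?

A longest common strictly increasing subsequence is 4, 5, 6, 10 (length 4); it appears in order in both A and B, and no longer such subsequence exists.

4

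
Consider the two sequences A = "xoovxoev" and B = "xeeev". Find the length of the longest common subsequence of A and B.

3

A longest common subsequence is xev (length 3); the LCS DP confirms no longer common subsequence exists.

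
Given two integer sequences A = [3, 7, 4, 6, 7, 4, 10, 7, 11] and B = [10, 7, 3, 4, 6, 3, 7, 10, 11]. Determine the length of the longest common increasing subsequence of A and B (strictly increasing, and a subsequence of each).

For each value that appears in both, track the longest common increasing run ending there.
The best achievable length is 6; one witness is 3, 4, 6, 7, 10, 11 (A-positions 1,3,4,5,7,9, B-positions 3,4,5,7,8,9).

6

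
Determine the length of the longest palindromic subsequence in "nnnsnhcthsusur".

5

One longest palindromic subsequence is shths (positions 4,6,8,9,12); it reads the same forward and backward, and the interval DP gives dp[1][14] = 5.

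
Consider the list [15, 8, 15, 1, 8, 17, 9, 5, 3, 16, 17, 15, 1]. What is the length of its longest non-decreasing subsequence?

5

Let dp[i] be the longest non-decreasing subsequence ending at position i. Then dp = [1, 1, 2, 1, 2, 3, 3, 2, 2, 4, 5, 4, 2].
The maximum is 5; one witness is 8, 8, 9, 16, 17 at positions 2,5,7,10,11.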